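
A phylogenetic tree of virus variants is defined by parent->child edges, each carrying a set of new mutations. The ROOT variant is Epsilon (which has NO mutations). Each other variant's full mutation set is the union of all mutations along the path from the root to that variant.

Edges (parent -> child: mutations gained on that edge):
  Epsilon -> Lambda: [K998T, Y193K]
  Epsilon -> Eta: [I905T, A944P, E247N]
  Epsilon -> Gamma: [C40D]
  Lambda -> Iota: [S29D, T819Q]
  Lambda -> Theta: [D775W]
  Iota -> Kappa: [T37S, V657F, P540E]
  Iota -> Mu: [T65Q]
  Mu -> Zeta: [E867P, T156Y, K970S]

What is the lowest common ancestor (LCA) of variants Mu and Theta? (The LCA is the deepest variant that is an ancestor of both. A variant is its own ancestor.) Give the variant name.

Path from root to Mu: Epsilon -> Lambda -> Iota -> Mu
  ancestors of Mu: {Epsilon, Lambda, Iota, Mu}
Path from root to Theta: Epsilon -> Lambda -> Theta
  ancestors of Theta: {Epsilon, Lambda, Theta}
Common ancestors: {Epsilon, Lambda}
Walk up from Theta: Theta (not in ancestors of Mu), Lambda (in ancestors of Mu), Epsilon (in ancestors of Mu)
Deepest common ancestor (LCA) = Lambda

Answer: Lambda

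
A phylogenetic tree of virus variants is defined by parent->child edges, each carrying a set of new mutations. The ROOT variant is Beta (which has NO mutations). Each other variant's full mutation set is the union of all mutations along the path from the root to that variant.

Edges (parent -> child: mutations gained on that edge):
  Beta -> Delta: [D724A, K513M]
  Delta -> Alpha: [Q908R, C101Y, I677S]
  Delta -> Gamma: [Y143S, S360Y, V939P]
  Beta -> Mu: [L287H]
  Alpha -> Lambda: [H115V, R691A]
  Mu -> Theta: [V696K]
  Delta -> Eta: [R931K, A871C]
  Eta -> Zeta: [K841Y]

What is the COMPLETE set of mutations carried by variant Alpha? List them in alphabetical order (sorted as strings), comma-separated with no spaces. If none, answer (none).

At Beta: gained [] -> total []
At Delta: gained ['D724A', 'K513M'] -> total ['D724A', 'K513M']
At Alpha: gained ['Q908R', 'C101Y', 'I677S'] -> total ['C101Y', 'D724A', 'I677S', 'K513M', 'Q908R']

Answer: C101Y,D724A,I677S,K513M,Q908R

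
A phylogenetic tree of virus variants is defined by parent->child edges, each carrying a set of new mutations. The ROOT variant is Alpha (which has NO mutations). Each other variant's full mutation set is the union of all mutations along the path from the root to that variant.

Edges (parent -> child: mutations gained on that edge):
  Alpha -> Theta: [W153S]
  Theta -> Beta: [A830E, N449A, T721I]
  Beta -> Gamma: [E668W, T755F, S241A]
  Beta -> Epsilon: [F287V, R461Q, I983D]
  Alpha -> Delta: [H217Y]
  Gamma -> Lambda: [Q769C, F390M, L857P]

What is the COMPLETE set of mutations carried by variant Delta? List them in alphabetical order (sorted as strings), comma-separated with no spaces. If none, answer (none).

At Alpha: gained [] -> total []
At Delta: gained ['H217Y'] -> total ['H217Y']

Answer: H217Y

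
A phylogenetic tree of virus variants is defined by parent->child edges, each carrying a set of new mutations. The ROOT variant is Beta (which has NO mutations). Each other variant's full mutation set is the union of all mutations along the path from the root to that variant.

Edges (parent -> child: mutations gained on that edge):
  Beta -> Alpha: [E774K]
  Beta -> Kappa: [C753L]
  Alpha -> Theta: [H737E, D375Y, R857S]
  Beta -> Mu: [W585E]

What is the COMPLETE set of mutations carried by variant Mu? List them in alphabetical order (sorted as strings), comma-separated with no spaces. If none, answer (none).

Answer: W585E

Derivation:
At Beta: gained [] -> total []
At Mu: gained ['W585E'] -> total ['W585E']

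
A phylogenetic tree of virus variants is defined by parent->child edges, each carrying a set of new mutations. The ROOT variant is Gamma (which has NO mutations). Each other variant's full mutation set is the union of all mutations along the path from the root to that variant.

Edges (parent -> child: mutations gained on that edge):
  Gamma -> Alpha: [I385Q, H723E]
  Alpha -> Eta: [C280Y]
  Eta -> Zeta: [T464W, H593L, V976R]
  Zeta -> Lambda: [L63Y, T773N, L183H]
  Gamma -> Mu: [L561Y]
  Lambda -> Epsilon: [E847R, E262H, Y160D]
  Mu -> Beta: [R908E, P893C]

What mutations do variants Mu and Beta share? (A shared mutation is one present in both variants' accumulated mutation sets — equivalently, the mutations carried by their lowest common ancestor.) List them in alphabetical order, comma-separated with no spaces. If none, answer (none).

Answer: L561Y

Derivation:
Accumulating mutations along path to Mu:
  At Gamma: gained [] -> total []
  At Mu: gained ['L561Y'] -> total ['L561Y']
Mutations(Mu) = ['L561Y']
Accumulating mutations along path to Beta:
  At Gamma: gained [] -> total []
  At Mu: gained ['L561Y'] -> total ['L561Y']
  At Beta: gained ['R908E', 'P893C'] -> total ['L561Y', 'P893C', 'R908E']
Mutations(Beta) = ['L561Y', 'P893C', 'R908E']
Intersection: ['L561Y'] ∩ ['L561Y', 'P893C', 'R908E'] = ['L561Y']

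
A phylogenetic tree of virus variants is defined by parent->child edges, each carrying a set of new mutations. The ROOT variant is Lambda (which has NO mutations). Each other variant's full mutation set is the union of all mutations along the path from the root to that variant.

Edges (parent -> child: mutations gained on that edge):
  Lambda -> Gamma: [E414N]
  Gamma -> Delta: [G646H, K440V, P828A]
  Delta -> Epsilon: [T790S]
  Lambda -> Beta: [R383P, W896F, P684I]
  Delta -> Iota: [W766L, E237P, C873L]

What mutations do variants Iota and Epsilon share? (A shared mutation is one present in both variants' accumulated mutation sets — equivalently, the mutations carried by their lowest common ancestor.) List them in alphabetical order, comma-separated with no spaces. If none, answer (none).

Accumulating mutations along path to Iota:
  At Lambda: gained [] -> total []
  At Gamma: gained ['E414N'] -> total ['E414N']
  At Delta: gained ['G646H', 'K440V', 'P828A'] -> total ['E414N', 'G646H', 'K440V', 'P828A']
  At Iota: gained ['W766L', 'E237P', 'C873L'] -> total ['C873L', 'E237P', 'E414N', 'G646H', 'K440V', 'P828A', 'W766L']
Mutations(Iota) = ['C873L', 'E237P', 'E414N', 'G646H', 'K440V', 'P828A', 'W766L']
Accumulating mutations along path to Epsilon:
  At Lambda: gained [] -> total []
  At Gamma: gained ['E414N'] -> total ['E414N']
  At Delta: gained ['G646H', 'K440V', 'P828A'] -> total ['E414N', 'G646H', 'K440V', 'P828A']
  At Epsilon: gained ['T790S'] -> total ['E414N', 'G646H', 'K440V', 'P828A', 'T790S']
Mutations(Epsilon) = ['E414N', 'G646H', 'K440V', 'P828A', 'T790S']
Intersection: ['C873L', 'E237P', 'E414N', 'G646H', 'K440V', 'P828A', 'W766L'] ∩ ['E414N', 'G646H', 'K440V', 'P828A', 'T790S'] = ['E414N', 'G646H', 'K440V', 'P828A']

Answer: E414N,G646H,K440V,P828A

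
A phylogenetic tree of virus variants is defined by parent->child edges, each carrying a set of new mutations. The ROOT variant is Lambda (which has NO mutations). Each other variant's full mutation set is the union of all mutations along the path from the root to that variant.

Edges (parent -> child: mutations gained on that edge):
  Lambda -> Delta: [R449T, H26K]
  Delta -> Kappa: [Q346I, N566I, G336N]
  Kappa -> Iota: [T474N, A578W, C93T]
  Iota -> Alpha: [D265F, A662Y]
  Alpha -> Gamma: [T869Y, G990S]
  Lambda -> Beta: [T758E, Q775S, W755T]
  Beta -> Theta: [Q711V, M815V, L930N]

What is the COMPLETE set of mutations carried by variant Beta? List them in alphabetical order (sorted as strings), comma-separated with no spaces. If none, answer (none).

Answer: Q775S,T758E,W755T

Derivation:
At Lambda: gained [] -> total []
At Beta: gained ['T758E', 'Q775S', 'W755T'] -> total ['Q775S', 'T758E', 'W755T']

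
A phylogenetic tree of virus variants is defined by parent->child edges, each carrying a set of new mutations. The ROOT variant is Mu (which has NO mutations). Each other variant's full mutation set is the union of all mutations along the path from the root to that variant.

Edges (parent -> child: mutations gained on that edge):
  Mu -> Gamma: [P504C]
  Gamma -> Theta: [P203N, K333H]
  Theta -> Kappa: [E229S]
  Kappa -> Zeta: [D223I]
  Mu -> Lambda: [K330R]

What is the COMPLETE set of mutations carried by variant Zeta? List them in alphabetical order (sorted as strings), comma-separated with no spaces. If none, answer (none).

At Mu: gained [] -> total []
At Gamma: gained ['P504C'] -> total ['P504C']
At Theta: gained ['P203N', 'K333H'] -> total ['K333H', 'P203N', 'P504C']
At Kappa: gained ['E229S'] -> total ['E229S', 'K333H', 'P203N', 'P504C']
At Zeta: gained ['D223I'] -> total ['D223I', 'E229S', 'K333H', 'P203N', 'P504C']

Answer: D223I,E229S,K333H,P203N,P504C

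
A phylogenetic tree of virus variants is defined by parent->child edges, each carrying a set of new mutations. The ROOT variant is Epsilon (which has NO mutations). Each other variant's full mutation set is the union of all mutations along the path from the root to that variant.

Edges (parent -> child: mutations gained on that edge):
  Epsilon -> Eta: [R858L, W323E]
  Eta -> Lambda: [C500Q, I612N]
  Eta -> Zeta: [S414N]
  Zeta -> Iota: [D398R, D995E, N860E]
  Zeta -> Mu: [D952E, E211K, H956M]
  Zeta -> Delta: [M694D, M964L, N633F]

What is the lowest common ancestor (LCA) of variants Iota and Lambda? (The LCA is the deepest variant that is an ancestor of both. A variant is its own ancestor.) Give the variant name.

Answer: Eta

Derivation:
Path from root to Iota: Epsilon -> Eta -> Zeta -> Iota
  ancestors of Iota: {Epsilon, Eta, Zeta, Iota}
Path from root to Lambda: Epsilon -> Eta -> Lambda
  ancestors of Lambda: {Epsilon, Eta, Lambda}
Common ancestors: {Epsilon, Eta}
Walk up from Lambda: Lambda (not in ancestors of Iota), Eta (in ancestors of Iota), Epsilon (in ancestors of Iota)
Deepest common ancestor (LCA) = Eta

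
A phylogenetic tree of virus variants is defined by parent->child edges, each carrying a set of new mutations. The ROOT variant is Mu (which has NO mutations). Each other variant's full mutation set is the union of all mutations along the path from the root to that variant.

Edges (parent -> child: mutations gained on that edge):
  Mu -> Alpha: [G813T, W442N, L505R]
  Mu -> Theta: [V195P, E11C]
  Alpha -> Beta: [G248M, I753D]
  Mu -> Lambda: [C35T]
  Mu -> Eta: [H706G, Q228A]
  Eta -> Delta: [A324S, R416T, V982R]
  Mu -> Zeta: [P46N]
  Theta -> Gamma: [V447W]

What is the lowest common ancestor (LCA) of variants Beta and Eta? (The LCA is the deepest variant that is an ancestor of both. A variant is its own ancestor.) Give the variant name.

Answer: Mu

Derivation:
Path from root to Beta: Mu -> Alpha -> Beta
  ancestors of Beta: {Mu, Alpha, Beta}
Path from root to Eta: Mu -> Eta
  ancestors of Eta: {Mu, Eta}
Common ancestors: {Mu}
Walk up from Eta: Eta (not in ancestors of Beta), Mu (in ancestors of Beta)
Deepest common ancestor (LCA) = Mu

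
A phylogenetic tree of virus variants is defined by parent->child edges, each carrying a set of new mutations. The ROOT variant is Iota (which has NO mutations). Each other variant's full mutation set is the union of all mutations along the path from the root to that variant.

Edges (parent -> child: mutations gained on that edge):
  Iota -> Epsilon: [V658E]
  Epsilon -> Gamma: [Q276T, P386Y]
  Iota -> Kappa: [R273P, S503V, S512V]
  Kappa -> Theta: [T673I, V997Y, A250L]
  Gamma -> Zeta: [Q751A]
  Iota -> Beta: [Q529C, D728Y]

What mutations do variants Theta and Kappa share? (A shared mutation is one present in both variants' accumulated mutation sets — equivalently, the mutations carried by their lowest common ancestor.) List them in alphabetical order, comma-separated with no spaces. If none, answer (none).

Accumulating mutations along path to Theta:
  At Iota: gained [] -> total []
  At Kappa: gained ['R273P', 'S503V', 'S512V'] -> total ['R273P', 'S503V', 'S512V']
  At Theta: gained ['T673I', 'V997Y', 'A250L'] -> total ['A250L', 'R273P', 'S503V', 'S512V', 'T673I', 'V997Y']
Mutations(Theta) = ['A250L', 'R273P', 'S503V', 'S512V', 'T673I', 'V997Y']
Accumulating mutations along path to Kappa:
  At Iota: gained [] -> total []
  At Kappa: gained ['R273P', 'S503V', 'S512V'] -> total ['R273P', 'S503V', 'S512V']
Mutations(Kappa) = ['R273P', 'S503V', 'S512V']
Intersection: ['A250L', 'R273P', 'S503V', 'S512V', 'T673I', 'V997Y'] ∩ ['R273P', 'S503V', 'S512V'] = ['R273P', 'S503V', 'S512V']

Answer: R273P,S503V,S512V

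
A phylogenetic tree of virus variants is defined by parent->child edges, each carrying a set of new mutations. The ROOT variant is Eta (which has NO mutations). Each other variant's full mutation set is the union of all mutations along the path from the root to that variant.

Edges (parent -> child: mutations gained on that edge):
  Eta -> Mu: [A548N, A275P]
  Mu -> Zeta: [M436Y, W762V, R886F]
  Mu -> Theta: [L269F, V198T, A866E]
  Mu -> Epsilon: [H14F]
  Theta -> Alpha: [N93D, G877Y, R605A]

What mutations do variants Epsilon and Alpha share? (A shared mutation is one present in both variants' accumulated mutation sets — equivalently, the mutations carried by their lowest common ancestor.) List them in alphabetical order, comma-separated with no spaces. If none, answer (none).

Answer: A275P,A548N

Derivation:
Accumulating mutations along path to Epsilon:
  At Eta: gained [] -> total []
  At Mu: gained ['A548N', 'A275P'] -> total ['A275P', 'A548N']
  At Epsilon: gained ['H14F'] -> total ['A275P', 'A548N', 'H14F']
Mutations(Epsilon) = ['A275P', 'A548N', 'H14F']
Accumulating mutations along path to Alpha:
  At Eta: gained [] -> total []
  At Mu: gained ['A548N', 'A275P'] -> total ['A275P', 'A548N']
  At Theta: gained ['L269F', 'V198T', 'A866E'] -> total ['A275P', 'A548N', 'A866E', 'L269F', 'V198T']
  At Alpha: gained ['N93D', 'G877Y', 'R605A'] -> total ['A275P', 'A548N', 'A866E', 'G877Y', 'L269F', 'N93D', 'R605A', 'V198T']
Mutations(Alpha) = ['A275P', 'A548N', 'A866E', 'G877Y', 'L269F', 'N93D', 'R605A', 'V198T']
Intersection: ['A275P', 'A548N', 'H14F'] ∩ ['A275P', 'A548N', 'A866E', 'G877Y', 'L269F', 'N93D', 'R605A', 'V198T'] = ['A275P', 'A548N']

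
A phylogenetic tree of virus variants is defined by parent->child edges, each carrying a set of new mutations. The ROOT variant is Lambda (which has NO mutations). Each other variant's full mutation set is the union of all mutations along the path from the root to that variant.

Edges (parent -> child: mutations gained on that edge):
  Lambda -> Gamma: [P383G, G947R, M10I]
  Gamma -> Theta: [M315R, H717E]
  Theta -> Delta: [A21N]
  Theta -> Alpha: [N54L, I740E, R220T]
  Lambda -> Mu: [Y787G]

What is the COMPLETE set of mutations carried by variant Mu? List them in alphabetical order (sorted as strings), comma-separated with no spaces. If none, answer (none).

Answer: Y787G

Derivation:
At Lambda: gained [] -> total []
At Mu: gained ['Y787G'] -> total ['Y787G']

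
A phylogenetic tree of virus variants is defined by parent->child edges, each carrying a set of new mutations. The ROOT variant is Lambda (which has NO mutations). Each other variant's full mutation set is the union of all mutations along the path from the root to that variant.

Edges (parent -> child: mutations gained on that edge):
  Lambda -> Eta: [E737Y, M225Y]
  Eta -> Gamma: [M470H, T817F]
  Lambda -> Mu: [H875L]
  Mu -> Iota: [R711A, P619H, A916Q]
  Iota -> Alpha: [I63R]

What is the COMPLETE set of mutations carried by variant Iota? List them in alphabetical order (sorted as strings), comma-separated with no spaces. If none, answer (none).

Answer: A916Q,H875L,P619H,R711A

Derivation:
At Lambda: gained [] -> total []
At Mu: gained ['H875L'] -> total ['H875L']
At Iota: gained ['R711A', 'P619H', 'A916Q'] -> total ['A916Q', 'H875L', 'P619H', 'R711A']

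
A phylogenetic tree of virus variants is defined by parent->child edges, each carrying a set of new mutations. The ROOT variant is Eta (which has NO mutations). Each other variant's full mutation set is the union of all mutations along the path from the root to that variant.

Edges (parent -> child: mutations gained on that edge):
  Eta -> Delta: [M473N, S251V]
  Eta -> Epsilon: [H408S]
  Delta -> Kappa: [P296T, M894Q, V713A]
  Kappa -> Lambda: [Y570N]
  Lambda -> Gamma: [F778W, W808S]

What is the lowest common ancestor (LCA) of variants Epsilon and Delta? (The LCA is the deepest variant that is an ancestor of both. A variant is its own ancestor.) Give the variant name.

Path from root to Epsilon: Eta -> Epsilon
  ancestors of Epsilon: {Eta, Epsilon}
Path from root to Delta: Eta -> Delta
  ancestors of Delta: {Eta, Delta}
Common ancestors: {Eta}
Walk up from Delta: Delta (not in ancestors of Epsilon), Eta (in ancestors of Epsilon)
Deepest common ancestor (LCA) = Eta

Answer: Eta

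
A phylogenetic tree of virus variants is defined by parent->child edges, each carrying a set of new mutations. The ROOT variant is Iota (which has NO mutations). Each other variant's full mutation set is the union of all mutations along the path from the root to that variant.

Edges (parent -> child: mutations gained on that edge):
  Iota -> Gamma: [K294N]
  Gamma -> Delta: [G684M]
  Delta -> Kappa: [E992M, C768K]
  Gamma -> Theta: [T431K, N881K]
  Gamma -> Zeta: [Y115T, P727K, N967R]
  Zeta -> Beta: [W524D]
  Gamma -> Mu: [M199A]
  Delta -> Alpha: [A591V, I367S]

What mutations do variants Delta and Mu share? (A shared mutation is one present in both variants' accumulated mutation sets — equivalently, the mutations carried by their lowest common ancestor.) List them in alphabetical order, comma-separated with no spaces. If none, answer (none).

Answer: K294N

Derivation:
Accumulating mutations along path to Delta:
  At Iota: gained [] -> total []
  At Gamma: gained ['K294N'] -> total ['K294N']
  At Delta: gained ['G684M'] -> total ['G684M', 'K294N']
Mutations(Delta) = ['G684M', 'K294N']
Accumulating mutations along path to Mu:
  At Iota: gained [] -> total []
  At Gamma: gained ['K294N'] -> total ['K294N']
  At Mu: gained ['M199A'] -> total ['K294N', 'M199A']
Mutations(Mu) = ['K294N', 'M199A']
Intersection: ['G684M', 'K294N'] ∩ ['K294N', 'M199A'] = ['K294N']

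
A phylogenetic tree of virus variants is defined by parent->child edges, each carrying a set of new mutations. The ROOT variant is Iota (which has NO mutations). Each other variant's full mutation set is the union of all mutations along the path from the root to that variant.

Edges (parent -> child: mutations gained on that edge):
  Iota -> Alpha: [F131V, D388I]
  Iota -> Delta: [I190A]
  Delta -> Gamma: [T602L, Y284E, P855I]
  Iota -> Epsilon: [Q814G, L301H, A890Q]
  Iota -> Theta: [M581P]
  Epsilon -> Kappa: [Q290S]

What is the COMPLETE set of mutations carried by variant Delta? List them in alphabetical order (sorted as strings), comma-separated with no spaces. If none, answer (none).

Answer: I190A

Derivation:
At Iota: gained [] -> total []
At Delta: gained ['I190A'] -> total ['I190A']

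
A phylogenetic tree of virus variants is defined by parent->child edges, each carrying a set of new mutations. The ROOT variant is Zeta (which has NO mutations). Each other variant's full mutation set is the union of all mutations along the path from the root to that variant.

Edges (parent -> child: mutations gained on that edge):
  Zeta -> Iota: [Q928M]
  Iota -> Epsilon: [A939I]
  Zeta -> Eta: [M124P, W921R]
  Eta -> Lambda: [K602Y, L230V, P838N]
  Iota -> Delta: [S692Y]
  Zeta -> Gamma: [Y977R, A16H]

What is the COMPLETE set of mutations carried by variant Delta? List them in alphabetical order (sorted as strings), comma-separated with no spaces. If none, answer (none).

Answer: Q928M,S692Y

Derivation:
At Zeta: gained [] -> total []
At Iota: gained ['Q928M'] -> total ['Q928M']
At Delta: gained ['S692Y'] -> total ['Q928M', 'S692Y']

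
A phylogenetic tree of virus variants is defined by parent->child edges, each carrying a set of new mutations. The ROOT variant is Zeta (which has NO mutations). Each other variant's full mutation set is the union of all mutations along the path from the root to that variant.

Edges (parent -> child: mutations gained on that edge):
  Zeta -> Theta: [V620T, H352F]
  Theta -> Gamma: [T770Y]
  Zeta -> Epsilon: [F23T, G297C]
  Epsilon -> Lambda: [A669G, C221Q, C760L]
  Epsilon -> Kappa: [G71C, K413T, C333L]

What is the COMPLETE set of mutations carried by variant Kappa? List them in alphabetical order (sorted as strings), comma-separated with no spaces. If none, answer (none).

At Zeta: gained [] -> total []
At Epsilon: gained ['F23T', 'G297C'] -> total ['F23T', 'G297C']
At Kappa: gained ['G71C', 'K413T', 'C333L'] -> total ['C333L', 'F23T', 'G297C', 'G71C', 'K413T']

Answer: C333L,F23T,G297C,G71C,K413T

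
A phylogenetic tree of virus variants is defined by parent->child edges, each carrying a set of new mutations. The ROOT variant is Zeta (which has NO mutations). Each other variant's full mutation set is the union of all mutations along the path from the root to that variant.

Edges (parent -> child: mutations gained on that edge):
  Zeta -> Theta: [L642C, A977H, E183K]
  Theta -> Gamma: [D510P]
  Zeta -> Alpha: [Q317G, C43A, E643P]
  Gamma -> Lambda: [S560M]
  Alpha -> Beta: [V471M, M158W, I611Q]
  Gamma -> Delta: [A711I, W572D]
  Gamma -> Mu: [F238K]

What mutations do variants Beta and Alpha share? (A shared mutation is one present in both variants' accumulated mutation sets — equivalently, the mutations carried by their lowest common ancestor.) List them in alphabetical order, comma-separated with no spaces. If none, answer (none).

Answer: C43A,E643P,Q317G

Derivation:
Accumulating mutations along path to Beta:
  At Zeta: gained [] -> total []
  At Alpha: gained ['Q317G', 'C43A', 'E643P'] -> total ['C43A', 'E643P', 'Q317G']
  At Beta: gained ['V471M', 'M158W', 'I611Q'] -> total ['C43A', 'E643P', 'I611Q', 'M158W', 'Q317G', 'V471M']
Mutations(Beta) = ['C43A', 'E643P', 'I611Q', 'M158W', 'Q317G', 'V471M']
Accumulating mutations along path to Alpha:
  At Zeta: gained [] -> total []
  At Alpha: gained ['Q317G', 'C43A', 'E643P'] -> total ['C43A', 'E643P', 'Q317G']
Mutations(Alpha) = ['C43A', 'E643P', 'Q317G']
Intersection: ['C43A', 'E643P', 'I611Q', 'M158W', 'Q317G', 'V471M'] ∩ ['C43A', 'E643P', 'Q317G'] = ['C43A', 'E643P', 'Q317G']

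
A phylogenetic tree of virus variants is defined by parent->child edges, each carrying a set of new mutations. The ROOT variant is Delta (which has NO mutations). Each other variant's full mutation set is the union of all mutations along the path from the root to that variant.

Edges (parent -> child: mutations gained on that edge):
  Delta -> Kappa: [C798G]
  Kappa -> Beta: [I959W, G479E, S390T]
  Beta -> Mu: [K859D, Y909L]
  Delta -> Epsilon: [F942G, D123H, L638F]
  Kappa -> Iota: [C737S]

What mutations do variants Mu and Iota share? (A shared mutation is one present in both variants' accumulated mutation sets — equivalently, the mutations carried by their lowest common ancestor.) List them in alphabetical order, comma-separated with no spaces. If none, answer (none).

Accumulating mutations along path to Mu:
  At Delta: gained [] -> total []
  At Kappa: gained ['C798G'] -> total ['C798G']
  At Beta: gained ['I959W', 'G479E', 'S390T'] -> total ['C798G', 'G479E', 'I959W', 'S390T']
  At Mu: gained ['K859D', 'Y909L'] -> total ['C798G', 'G479E', 'I959W', 'K859D', 'S390T', 'Y909L']
Mutations(Mu) = ['C798G', 'G479E', 'I959W', 'K859D', 'S390T', 'Y909L']
Accumulating mutations along path to Iota:
  At Delta: gained [] -> total []
  At Kappa: gained ['C798G'] -> total ['C798G']
  At Iota: gained ['C737S'] -> total ['C737S', 'C798G']
Mutations(Iota) = ['C737S', 'C798G']
Intersection: ['C798G', 'G479E', 'I959W', 'K859D', 'S390T', 'Y909L'] ∩ ['C737S', 'C798G'] = ['C798G']

Answer: C798G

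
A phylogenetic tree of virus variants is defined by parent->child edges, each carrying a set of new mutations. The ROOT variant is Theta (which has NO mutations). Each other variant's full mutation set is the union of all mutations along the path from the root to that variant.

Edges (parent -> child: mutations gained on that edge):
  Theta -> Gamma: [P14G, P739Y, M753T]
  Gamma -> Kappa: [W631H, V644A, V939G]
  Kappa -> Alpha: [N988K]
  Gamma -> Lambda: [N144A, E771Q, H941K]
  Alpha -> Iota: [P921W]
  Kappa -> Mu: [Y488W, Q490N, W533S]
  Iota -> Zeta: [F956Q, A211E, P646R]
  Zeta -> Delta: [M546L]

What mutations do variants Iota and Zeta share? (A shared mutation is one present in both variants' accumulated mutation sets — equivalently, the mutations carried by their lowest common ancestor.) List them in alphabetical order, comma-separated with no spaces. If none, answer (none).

Answer: M753T,N988K,P14G,P739Y,P921W,V644A,V939G,W631H

Derivation:
Accumulating mutations along path to Iota:
  At Theta: gained [] -> total []
  At Gamma: gained ['P14G', 'P739Y', 'M753T'] -> total ['M753T', 'P14G', 'P739Y']
  At Kappa: gained ['W631H', 'V644A', 'V939G'] -> total ['M753T', 'P14G', 'P739Y', 'V644A', 'V939G', 'W631H']
  At Alpha: gained ['N988K'] -> total ['M753T', 'N988K', 'P14G', 'P739Y', 'V644A', 'V939G', 'W631H']
  At Iota: gained ['P921W'] -> total ['M753T', 'N988K', 'P14G', 'P739Y', 'P921W', 'V644A', 'V939G', 'W631H']
Mutations(Iota) = ['M753T', 'N988K', 'P14G', 'P739Y', 'P921W', 'V644A', 'V939G', 'W631H']
Accumulating mutations along path to Zeta:
  At Theta: gained [] -> total []
  At Gamma: gained ['P14G', 'P739Y', 'M753T'] -> total ['M753T', 'P14G', 'P739Y']
  At Kappa: gained ['W631H', 'V644A', 'V939G'] -> total ['M753T', 'P14G', 'P739Y', 'V644A', 'V939G', 'W631H']
  At Alpha: gained ['N988K'] -> total ['M753T', 'N988K', 'P14G', 'P739Y', 'V644A', 'V939G', 'W631H']
  At Iota: gained ['P921W'] -> total ['M753T', 'N988K', 'P14G', 'P739Y', 'P921W', 'V644A', 'V939G', 'W631H']
  At Zeta: gained ['F956Q', 'A211E', 'P646R'] -> total ['A211E', 'F956Q', 'M753T', 'N988K', 'P14G', 'P646R', 'P739Y', 'P921W', 'V644A', 'V939G', 'W631H']
Mutations(Zeta) = ['A211E', 'F956Q', 'M753T', 'N988K', 'P14G', 'P646R', 'P739Y', 'P921W', 'V644A', 'V939G', 'W631H']
Intersection: ['M753T', 'N988K', 'P14G', 'P739Y', 'P921W', 'V644A', 'V939G', 'W631H'] ∩ ['A211E', 'F956Q', 'M753T', 'N988K', 'P14G', 'P646R', 'P739Y', 'P921W', 'V644A', 'V939G', 'W631H'] = ['M753T', 'N988K', 'P14G', 'P739Y', 'P921W', 'V644A', 'V939G', 'W631H']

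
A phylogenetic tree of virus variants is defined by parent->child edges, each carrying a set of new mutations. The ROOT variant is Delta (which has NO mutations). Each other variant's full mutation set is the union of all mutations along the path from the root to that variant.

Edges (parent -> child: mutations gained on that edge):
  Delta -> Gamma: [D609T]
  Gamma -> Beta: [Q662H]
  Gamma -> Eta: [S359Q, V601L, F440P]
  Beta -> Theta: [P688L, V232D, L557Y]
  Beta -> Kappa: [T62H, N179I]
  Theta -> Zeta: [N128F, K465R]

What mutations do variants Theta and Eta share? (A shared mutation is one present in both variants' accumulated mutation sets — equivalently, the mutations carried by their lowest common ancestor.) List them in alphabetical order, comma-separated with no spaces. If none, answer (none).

Answer: D609T

Derivation:
Accumulating mutations along path to Theta:
  At Delta: gained [] -> total []
  At Gamma: gained ['D609T'] -> total ['D609T']
  At Beta: gained ['Q662H'] -> total ['D609T', 'Q662H']
  At Theta: gained ['P688L', 'V232D', 'L557Y'] -> total ['D609T', 'L557Y', 'P688L', 'Q662H', 'V232D']
Mutations(Theta) = ['D609T', 'L557Y', 'P688L', 'Q662H', 'V232D']
Accumulating mutations along path to Eta:
  At Delta: gained [] -> total []
  At Gamma: gained ['D609T'] -> total ['D609T']
  At Eta: gained ['S359Q', 'V601L', 'F440P'] -> total ['D609T', 'F440P', 'S359Q', 'V601L']
Mutations(Eta) = ['D609T', 'F440P', 'S359Q', 'V601L']
Intersection: ['D609T', 'L557Y', 'P688L', 'Q662H', 'V232D'] ∩ ['D609T', 'F440P', 'S359Q', 'V601L'] = ['D609T']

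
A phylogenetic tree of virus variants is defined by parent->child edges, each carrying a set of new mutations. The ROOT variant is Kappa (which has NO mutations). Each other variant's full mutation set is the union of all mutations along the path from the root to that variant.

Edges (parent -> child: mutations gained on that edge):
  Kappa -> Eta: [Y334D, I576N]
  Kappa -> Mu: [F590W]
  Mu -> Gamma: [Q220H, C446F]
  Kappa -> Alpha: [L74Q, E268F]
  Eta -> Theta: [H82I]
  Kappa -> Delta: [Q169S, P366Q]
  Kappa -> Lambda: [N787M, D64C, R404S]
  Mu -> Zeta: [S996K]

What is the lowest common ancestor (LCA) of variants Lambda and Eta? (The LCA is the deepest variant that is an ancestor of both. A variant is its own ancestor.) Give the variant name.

Answer: Kappa

Derivation:
Path from root to Lambda: Kappa -> Lambda
  ancestors of Lambda: {Kappa, Lambda}
Path from root to Eta: Kappa -> Eta
  ancestors of Eta: {Kappa, Eta}
Common ancestors: {Kappa}
Walk up from Eta: Eta (not in ancestors of Lambda), Kappa (in ancestors of Lambda)
Deepest common ancestor (LCA) = Kappa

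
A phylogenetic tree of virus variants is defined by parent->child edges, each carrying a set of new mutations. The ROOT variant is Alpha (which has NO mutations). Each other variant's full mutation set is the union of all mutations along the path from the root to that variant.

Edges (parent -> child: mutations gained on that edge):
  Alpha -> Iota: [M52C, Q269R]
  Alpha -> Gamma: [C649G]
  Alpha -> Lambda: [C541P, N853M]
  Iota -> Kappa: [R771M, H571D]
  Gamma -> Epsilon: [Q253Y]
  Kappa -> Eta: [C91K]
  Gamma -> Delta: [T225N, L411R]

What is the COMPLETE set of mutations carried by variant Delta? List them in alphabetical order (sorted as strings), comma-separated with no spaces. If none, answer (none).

At Alpha: gained [] -> total []
At Gamma: gained ['C649G'] -> total ['C649G']
At Delta: gained ['T225N', 'L411R'] -> total ['C649G', 'L411R', 'T225N']

Answer: C649G,L411R,T225N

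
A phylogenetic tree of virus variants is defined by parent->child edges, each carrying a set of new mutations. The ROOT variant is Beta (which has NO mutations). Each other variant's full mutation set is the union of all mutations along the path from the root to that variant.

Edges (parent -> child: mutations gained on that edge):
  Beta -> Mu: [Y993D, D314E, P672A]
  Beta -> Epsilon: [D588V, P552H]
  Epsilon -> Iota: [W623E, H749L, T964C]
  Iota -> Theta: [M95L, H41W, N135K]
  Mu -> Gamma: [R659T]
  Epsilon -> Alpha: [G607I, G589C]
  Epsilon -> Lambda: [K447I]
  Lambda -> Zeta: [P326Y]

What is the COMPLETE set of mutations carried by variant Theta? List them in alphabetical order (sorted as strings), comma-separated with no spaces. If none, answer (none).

Answer: D588V,H41W,H749L,M95L,N135K,P552H,T964C,W623E

Derivation:
At Beta: gained [] -> total []
At Epsilon: gained ['D588V', 'P552H'] -> total ['D588V', 'P552H']
At Iota: gained ['W623E', 'H749L', 'T964C'] -> total ['D588V', 'H749L', 'P552H', 'T964C', 'W623E']
At Theta: gained ['M95L', 'H41W', 'N135K'] -> total ['D588V', 'H41W', 'H749L', 'M95L', 'N135K', 'P552H', 'T964C', 'W623E']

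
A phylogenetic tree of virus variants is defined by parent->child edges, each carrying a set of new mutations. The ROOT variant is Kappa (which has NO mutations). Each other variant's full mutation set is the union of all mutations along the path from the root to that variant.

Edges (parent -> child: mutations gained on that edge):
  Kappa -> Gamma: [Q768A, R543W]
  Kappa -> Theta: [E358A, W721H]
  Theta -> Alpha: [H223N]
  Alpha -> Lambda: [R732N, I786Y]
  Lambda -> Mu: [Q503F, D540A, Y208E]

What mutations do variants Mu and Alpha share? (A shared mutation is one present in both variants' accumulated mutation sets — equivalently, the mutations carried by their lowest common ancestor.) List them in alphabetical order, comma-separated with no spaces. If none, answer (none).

Accumulating mutations along path to Mu:
  At Kappa: gained [] -> total []
  At Theta: gained ['E358A', 'W721H'] -> total ['E358A', 'W721H']
  At Alpha: gained ['H223N'] -> total ['E358A', 'H223N', 'W721H']
  At Lambda: gained ['R732N', 'I786Y'] -> total ['E358A', 'H223N', 'I786Y', 'R732N', 'W721H']
  At Mu: gained ['Q503F', 'D540A', 'Y208E'] -> total ['D540A', 'E358A', 'H223N', 'I786Y', 'Q503F', 'R732N', 'W721H', 'Y208E']
Mutations(Mu) = ['D540A', 'E358A', 'H223N', 'I786Y', 'Q503F', 'R732N', 'W721H', 'Y208E']
Accumulating mutations along path to Alpha:
  At Kappa: gained [] -> total []
  At Theta: gained ['E358A', 'W721H'] -> total ['E358A', 'W721H']
  At Alpha: gained ['H223N'] -> total ['E358A', 'H223N', 'W721H']
Mutations(Alpha) = ['E358A', 'H223N', 'W721H']
Intersection: ['D540A', 'E358A', 'H223N', 'I786Y', 'Q503F', 'R732N', 'W721H', 'Y208E'] ∩ ['E358A', 'H223N', 'W721H'] = ['E358A', 'H223N', 'W721H']

Answer: E358A,H223N,W721H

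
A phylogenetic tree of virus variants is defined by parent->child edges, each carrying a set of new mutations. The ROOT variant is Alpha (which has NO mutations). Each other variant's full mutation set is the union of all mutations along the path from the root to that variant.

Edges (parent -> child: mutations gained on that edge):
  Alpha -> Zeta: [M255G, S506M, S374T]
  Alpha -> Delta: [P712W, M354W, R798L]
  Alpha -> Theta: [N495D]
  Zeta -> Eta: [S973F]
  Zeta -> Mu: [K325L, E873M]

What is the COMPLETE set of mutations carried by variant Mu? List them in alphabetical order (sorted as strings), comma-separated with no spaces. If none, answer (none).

At Alpha: gained [] -> total []
At Zeta: gained ['M255G', 'S506M', 'S374T'] -> total ['M255G', 'S374T', 'S506M']
At Mu: gained ['K325L', 'E873M'] -> total ['E873M', 'K325L', 'M255G', 'S374T', 'S506M']

Answer: E873M,K325L,M255G,S374T,S506M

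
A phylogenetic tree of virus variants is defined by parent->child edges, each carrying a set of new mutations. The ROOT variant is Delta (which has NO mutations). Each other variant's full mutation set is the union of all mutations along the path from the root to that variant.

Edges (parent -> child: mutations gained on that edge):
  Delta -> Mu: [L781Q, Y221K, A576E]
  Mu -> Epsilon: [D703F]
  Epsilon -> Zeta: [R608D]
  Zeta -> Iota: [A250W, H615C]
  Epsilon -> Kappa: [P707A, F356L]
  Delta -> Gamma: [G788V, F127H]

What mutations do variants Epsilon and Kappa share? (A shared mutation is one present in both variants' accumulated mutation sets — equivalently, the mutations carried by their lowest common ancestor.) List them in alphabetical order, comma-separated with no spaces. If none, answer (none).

Answer: A576E,D703F,L781Q,Y221K

Derivation:
Accumulating mutations along path to Epsilon:
  At Delta: gained [] -> total []
  At Mu: gained ['L781Q', 'Y221K', 'A576E'] -> total ['A576E', 'L781Q', 'Y221K']
  At Epsilon: gained ['D703F'] -> total ['A576E', 'D703F', 'L781Q', 'Y221K']
Mutations(Epsilon) = ['A576E', 'D703F', 'L781Q', 'Y221K']
Accumulating mutations along path to Kappa:
  At Delta: gained [] -> total []
  At Mu: gained ['L781Q', 'Y221K', 'A576E'] -> total ['A576E', 'L781Q', 'Y221K']
  At Epsilon: gained ['D703F'] -> total ['A576E', 'D703F', 'L781Q', 'Y221K']
  At Kappa: gained ['P707A', 'F356L'] -> total ['A576E', 'D703F', 'F356L', 'L781Q', 'P707A', 'Y221K']
Mutations(Kappa) = ['A576E', 'D703F', 'F356L', 'L781Q', 'P707A', 'Y221K']
Intersection: ['A576E', 'D703F', 'L781Q', 'Y221K'] ∩ ['A576E', 'D703F', 'F356L', 'L781Q', 'P707A', 'Y221K'] = ['A576E', 'D703F', 'L781Q', 'Y221K']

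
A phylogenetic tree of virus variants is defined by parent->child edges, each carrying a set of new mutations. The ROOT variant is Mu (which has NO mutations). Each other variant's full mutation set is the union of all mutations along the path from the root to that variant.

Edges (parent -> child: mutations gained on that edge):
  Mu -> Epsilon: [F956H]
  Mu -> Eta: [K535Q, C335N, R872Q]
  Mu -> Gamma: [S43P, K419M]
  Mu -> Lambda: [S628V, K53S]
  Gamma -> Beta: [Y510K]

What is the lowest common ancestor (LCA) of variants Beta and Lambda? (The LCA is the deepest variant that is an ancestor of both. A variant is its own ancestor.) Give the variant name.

Path from root to Beta: Mu -> Gamma -> Beta
  ancestors of Beta: {Mu, Gamma, Beta}
Path from root to Lambda: Mu -> Lambda
  ancestors of Lambda: {Mu, Lambda}
Common ancestors: {Mu}
Walk up from Lambda: Lambda (not in ancestors of Beta), Mu (in ancestors of Beta)
Deepest common ancestor (LCA) = Mu

Answer: Mu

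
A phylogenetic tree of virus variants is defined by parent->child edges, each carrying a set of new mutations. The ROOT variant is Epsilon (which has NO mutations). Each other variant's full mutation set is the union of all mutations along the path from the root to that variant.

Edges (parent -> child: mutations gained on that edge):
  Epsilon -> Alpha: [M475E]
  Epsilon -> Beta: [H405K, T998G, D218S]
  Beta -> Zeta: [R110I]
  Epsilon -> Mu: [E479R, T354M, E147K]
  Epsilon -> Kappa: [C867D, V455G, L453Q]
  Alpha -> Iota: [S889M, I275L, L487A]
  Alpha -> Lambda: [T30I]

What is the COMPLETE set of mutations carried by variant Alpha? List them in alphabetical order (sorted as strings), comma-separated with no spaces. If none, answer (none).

Answer: M475E

Derivation:
At Epsilon: gained [] -> total []
At Alpha: gained ['M475E'] -> total ['M475E']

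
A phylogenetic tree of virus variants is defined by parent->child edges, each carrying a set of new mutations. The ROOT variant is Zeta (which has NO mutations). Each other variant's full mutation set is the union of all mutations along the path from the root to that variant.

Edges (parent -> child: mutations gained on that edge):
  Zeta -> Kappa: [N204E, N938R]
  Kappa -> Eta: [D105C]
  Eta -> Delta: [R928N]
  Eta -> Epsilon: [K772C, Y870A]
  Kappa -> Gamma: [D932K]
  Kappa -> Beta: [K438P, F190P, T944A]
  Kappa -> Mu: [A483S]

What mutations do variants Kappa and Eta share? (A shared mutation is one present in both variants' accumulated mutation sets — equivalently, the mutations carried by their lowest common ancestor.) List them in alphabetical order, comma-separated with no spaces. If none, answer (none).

Accumulating mutations along path to Kappa:
  At Zeta: gained [] -> total []
  At Kappa: gained ['N204E', 'N938R'] -> total ['N204E', 'N938R']
Mutations(Kappa) = ['N204E', 'N938R']
Accumulating mutations along path to Eta:
  At Zeta: gained [] -> total []
  At Kappa: gained ['N204E', 'N938R'] -> total ['N204E', 'N938R']
  At Eta: gained ['D105C'] -> total ['D105C', 'N204E', 'N938R']
Mutations(Eta) = ['D105C', 'N204E', 'N938R']
Intersection: ['N204E', 'N938R'] ∩ ['D105C', 'N204E', 'N938R'] = ['N204E', 'N938R']

Answer: N204E,N938R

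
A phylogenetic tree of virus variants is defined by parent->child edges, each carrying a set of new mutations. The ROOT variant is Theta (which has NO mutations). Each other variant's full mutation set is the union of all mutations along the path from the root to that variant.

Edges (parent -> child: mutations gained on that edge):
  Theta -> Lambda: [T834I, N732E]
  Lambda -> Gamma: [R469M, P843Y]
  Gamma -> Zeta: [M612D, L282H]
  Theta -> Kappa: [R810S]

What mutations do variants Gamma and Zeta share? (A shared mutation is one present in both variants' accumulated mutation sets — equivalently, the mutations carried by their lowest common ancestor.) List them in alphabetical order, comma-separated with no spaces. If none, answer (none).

Answer: N732E,P843Y,R469M,T834I

Derivation:
Accumulating mutations along path to Gamma:
  At Theta: gained [] -> total []
  At Lambda: gained ['T834I', 'N732E'] -> total ['N732E', 'T834I']
  At Gamma: gained ['R469M', 'P843Y'] -> total ['N732E', 'P843Y', 'R469M', 'T834I']
Mutations(Gamma) = ['N732E', 'P843Y', 'R469M', 'T834I']
Accumulating mutations along path to Zeta:
  At Theta: gained [] -> total []
  At Lambda: gained ['T834I', 'N732E'] -> total ['N732E', 'T834I']
  At Gamma: gained ['R469M', 'P843Y'] -> total ['N732E', 'P843Y', 'R469M', 'T834I']
  At Zeta: gained ['M612D', 'L282H'] -> total ['L282H', 'M612D', 'N732E', 'P843Y', 'R469M', 'T834I']
Mutations(Zeta) = ['L282H', 'M612D', 'N732E', 'P843Y', 'R469M', 'T834I']
Intersection: ['N732E', 'P843Y', 'R469M', 'T834I'] ∩ ['L282H', 'M612D', 'N732E', 'P843Y', 'R469M', 'T834I'] = ['N732E', 'P843Y', 'R469M', 'T834I']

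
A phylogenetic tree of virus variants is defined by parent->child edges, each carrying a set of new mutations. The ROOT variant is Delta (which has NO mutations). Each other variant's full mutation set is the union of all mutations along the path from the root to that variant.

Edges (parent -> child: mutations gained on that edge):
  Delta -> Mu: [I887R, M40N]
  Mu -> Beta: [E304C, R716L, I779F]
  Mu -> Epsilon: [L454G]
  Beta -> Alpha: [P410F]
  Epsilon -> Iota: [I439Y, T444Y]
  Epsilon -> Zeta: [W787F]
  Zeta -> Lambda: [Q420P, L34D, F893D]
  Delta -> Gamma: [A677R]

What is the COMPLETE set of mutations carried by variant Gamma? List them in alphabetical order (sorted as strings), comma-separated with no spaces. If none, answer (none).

Answer: A677R

Derivation:
At Delta: gained [] -> total []
At Gamma: gained ['A677R'] -> total ['A677R']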